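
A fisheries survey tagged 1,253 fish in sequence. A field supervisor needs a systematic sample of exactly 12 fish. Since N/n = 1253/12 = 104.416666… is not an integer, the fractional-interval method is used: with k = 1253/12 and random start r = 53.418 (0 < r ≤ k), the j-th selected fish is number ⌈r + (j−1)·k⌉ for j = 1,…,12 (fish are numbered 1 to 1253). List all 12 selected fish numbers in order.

54, 158, 263, 367, 472, 576, 680, 785, 889, 994, 1098, 1203

j=1: r + 0k = 53.418 → ⌈·⌉ = 54
j=2: r + 1k = 157.834666… → ⌈·⌉ = 158
j=3: r + 2k = 262.251333… → ⌈·⌉ = 263
j=4: r + 3k = 366.668 → ⌈·⌉ = 367
j=5: r + 4k = 471.084666… → ⌈·⌉ = 472
j=6: r + 5k = 575.501333… → ⌈·⌉ = 576
j=7: r + 6k = 679.918 → ⌈·⌉ = 680
j=8: r + 7k = 784.334666… → ⌈·⌉ = 785
j=9: r + 8k = 888.751333… → ⌈·⌉ = 889
j=10: r + 9k = 993.168 → ⌈·⌉ = 994
j=11: r + 10k = 1097.584666… → ⌈·⌉ = 1098
j=12: r + 11k = 1202.001333… → ⌈·⌉ = 1203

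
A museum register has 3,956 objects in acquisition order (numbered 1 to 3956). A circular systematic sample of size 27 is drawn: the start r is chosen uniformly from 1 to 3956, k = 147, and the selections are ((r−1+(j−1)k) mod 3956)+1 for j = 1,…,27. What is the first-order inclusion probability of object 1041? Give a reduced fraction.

27/3956

For each position j, as r ranges over 1…3956 the j-th selection hits every object exactly once, so object 1041 is selected for exactly 27 of the 3956 starts.
Inclusion probability = 27/3956.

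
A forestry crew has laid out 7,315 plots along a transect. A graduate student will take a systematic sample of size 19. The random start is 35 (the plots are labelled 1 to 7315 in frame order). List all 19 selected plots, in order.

k = N/n = 7315/19 = 385
plot 1: 35
plot 2: 35 + 385 = 420
plot 3: 420 + 385 = 805
plot 4: 805 + 385 = 1190
plot 5: 1190 + 385 = 1575
plot 6: 1575 + 385 = 1960
plot 7: 1960 + 385 = 2345
plot 8: 2345 + 385 = 2730
plot 9: 2730 + 385 = 3115
plot 10: 3115 + 385 = 3500
plot 11: 3500 + 385 = 3885
plot 12: 3885 + 385 = 4270
plot 13: 4270 + 385 = 4655
plot 14: 4655 + 385 = 5040
plot 15: 5040 + 385 = 5425
plot 16: 5425 + 385 = 5810
plot 17: 5810 + 385 = 6195
plot 18: 6195 + 385 = 6580
plot 19: 6580 + 385 = 6965

35, 420, 805, 1190, 1575, 1960, 2345, 2730, 3115, 3500, 3885, 4270, 4655, 5040, 5425, 5810, 6195, 6580, 6965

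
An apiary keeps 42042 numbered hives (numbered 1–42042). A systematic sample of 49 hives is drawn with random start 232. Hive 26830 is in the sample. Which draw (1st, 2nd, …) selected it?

k = 42042/49 = 858
position = (26830 − 232)/858 + 1 = 26598/858 + 1 = 31 + 1 = 32

32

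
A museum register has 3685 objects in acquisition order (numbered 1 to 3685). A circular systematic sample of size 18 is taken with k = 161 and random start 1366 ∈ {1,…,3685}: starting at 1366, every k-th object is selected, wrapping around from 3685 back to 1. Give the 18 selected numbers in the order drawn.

Selection 1: 1366
Selection 2: 1366 + 161 = 1527
Selection 3: 1527 + 161 = 1688
Selection 4: 1688 + 161 = 1849
Selection 5: 1849 + 161 = 2010
Selection 6: 2010 + 161 = 2171
Selection 7: 2171 + 161 = 2332
Selection 8: 2332 + 161 = 2493
Selection 9: 2493 + 161 = 2654
Selection 10: 2654 + 161 = 2815
Selection 11: 2815 + 161 = 2976
Selection 12: 2976 + 161 = 3137
Selection 13: 3137 + 161 = 3298
Selection 14: 3298 + 161 = 3459
Selection 15: 3459 + 161 = 3620
Selection 16: 3620 + 161 = 3781 → 3781 − 3685 = 96
Selection 17: 96 + 161 = 257
Selection 18: 257 + 161 = 418

1366, 1527, 1688, 1849, 2010, 2171, 2332, 2493, 2654, 2815, 2976, 3137, 3298, 3459, 3620, 96, 257, 418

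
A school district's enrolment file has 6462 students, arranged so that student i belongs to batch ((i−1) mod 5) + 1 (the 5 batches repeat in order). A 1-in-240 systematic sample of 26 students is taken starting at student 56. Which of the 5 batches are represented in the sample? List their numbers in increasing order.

1

Consecutive selections differ by k = 240, so their batch numbers differ by 240 mod 5 = 0.
gcd(240, 5) = 5, so the sample visits 5/5 = 1 distinct residues mod 5.
Start 56 is batch 1; the batches hit are 1.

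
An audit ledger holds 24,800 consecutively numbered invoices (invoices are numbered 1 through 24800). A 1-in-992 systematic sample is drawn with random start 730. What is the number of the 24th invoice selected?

k = 992
24th selection = r + (24−1)·k = 730 + 23×992 = 730 + 22816 = 23546

23546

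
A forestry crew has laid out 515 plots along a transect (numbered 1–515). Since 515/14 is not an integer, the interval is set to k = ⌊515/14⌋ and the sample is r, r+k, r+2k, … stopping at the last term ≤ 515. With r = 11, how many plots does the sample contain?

k = ⌊515/14⌋ = 36
Achieved size = ⌊(515 − 11)/36⌋ + 1 = ⌊504/36⌋ + 1 = 14 + 1 = 15
(last selection: 11 + 14×36 = 515 ≤ 515; next would be 551 > 515)

15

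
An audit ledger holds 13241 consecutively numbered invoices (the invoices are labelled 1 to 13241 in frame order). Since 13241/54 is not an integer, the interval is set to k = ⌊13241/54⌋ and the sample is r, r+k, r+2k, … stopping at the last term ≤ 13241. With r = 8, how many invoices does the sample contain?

55

k = ⌊13241/54⌋ = 245
Achieved size = ⌊(13241 − 8)/245⌋ + 1 = ⌊13233/245⌋ + 1 = 54 + 1 = 55
(last selection: 8 + 54×245 = 13238 ≤ 13241; next would be 13483 > 13241)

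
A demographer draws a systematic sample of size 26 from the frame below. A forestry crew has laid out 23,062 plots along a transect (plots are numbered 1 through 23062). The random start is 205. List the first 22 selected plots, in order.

205, 1092, 1979, 2866, 3753, 4640, 5527, 6414, 7301, 8188, 9075, 9962, 10849, 11736, 12623, 13510, 14397, 15284, 16171, 17058, 17945, 18832

k = N/n = 23062/26 = 887
plot 1: 205
plot 2: 205 + 887 = 1092
plot 3: 1092 + 887 = 1979
plot 4: 1979 + 887 = 2866
plot 5: 2866 + 887 = 3753
plot 6: 3753 + 887 = 4640
plot 7: 4640 + 887 = 5527
plot 8: 5527 + 887 = 6414
plot 9: 6414 + 887 = 7301
plot 10: 7301 + 887 = 8188
plot 11: 8188 + 887 = 9075
plot 12: 9075 + 887 = 9962
plot 13: 9962 + 887 = 10849
plot 14: 10849 + 887 = 11736
plot 15: 11736 + 887 = 12623
plot 16: 12623 + 887 = 13510
plot 17: 13510 + 887 = 14397
plot 18: 14397 + 887 = 15284
plot 19: 15284 + 887 = 16171
plot 20: 16171 + 887 = 17058
plot 21: 17058 + 887 = 17945
plot 22: 17945 + 887 = 18832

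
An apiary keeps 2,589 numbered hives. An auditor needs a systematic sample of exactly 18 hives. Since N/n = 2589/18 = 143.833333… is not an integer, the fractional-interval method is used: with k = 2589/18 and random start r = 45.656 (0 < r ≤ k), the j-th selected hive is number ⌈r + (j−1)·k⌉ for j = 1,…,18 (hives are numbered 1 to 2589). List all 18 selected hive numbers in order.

46, 190, 334, 478, 621, 765, 909, 1053, 1197, 1341, 1484, 1628, 1772, 1916, 2060, 2204, 2347, 2491

j=1: r + 0k = 45.656 → ⌈·⌉ = 46
j=2: r + 1k = 189.489333… → ⌈·⌉ = 190
j=3: r + 2k = 333.322666… → ⌈·⌉ = 334
j=4: r + 3k = 477.156 → ⌈·⌉ = 478
j=5: r + 4k = 620.989333… → ⌈·⌉ = 621
j=6: r + 5k = 764.822666… → ⌈·⌉ = 765
j=7: r + 6k = 908.656 → ⌈·⌉ = 909
j=8: r + 7k = 1052.489333… → ⌈·⌉ = 1053
j=9: r + 8k = 1196.322666… → ⌈·⌉ = 1197
j=10: r + 9k = 1340.156 → ⌈·⌉ = 1341
j=11: r + 10k = 1483.989333… → ⌈·⌉ = 1484
j=12: r + 11k = 1627.822666… → ⌈·⌉ = 1628
j=13: r + 12k = 1771.656 → ⌈·⌉ = 1772
j=14: r + 13k = 1915.489333… → ⌈·⌉ = 1916
j=15: r + 14k = 2059.322666… → ⌈·⌉ = 2060
j=16: r + 15k = 2203.156 → ⌈·⌉ = 2204
j=17: r + 16k = 2346.989333… → ⌈·⌉ = 2347
j=18: r + 17k = 2490.822666… → ⌈·⌉ = 2491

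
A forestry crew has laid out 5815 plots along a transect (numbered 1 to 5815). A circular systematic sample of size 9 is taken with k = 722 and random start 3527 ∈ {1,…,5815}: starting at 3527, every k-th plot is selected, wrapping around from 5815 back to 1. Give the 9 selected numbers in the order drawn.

3527, 4249, 4971, 5693, 600, 1322, 2044, 2766, 3488

Selection 1: 3527
Selection 2: 3527 + 722 = 4249
Selection 3: 4249 + 722 = 4971
Selection 4: 4971 + 722 = 5693
Selection 5: 5693 + 722 = 6415 → 6415 − 5815 = 600
Selection 6: 600 + 722 = 1322
Selection 7: 1322 + 722 = 2044
Selection 8: 2044 + 722 = 2766
Selection 9: 2766 + 722 = 3488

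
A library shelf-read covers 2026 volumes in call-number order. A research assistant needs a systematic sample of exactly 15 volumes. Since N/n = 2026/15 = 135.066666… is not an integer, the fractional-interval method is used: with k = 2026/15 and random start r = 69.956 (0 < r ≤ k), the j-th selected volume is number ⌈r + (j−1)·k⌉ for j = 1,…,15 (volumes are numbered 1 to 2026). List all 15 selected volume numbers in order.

j=1: r + 0k = 69.956 → ⌈·⌉ = 70
j=2: r + 1k = 205.022666… → ⌈·⌉ = 206
j=3: r + 2k = 340.089333… → ⌈·⌉ = 341
j=4: r + 3k = 475.156 → ⌈·⌉ = 476
j=5: r + 4k = 610.222666… → ⌈·⌉ = 611
j=6: r + 5k = 745.289333… → ⌈·⌉ = 746
j=7: r + 6k = 880.356 → ⌈·⌉ = 881
j=8: r + 7k = 1015.422666… → ⌈·⌉ = 1016
j=9: r + 8k = 1150.489333… → ⌈·⌉ = 1151
j=10: r + 9k = 1285.556 → ⌈·⌉ = 1286
j=11: r + 10k = 1420.622666… → ⌈·⌉ = 1421
j=12: r + 11k = 1555.689333… → ⌈·⌉ = 1556
j=13: r + 12k = 1690.756 → ⌈·⌉ = 1691
j=14: r + 13k = 1825.822666… → ⌈·⌉ = 1826
j=15: r + 14k = 1960.889333… → ⌈·⌉ = 1961

70, 206, 341, 476, 611, 746, 881, 1016, 1151, 1286, 1421, 1556, 1691, 1826, 1961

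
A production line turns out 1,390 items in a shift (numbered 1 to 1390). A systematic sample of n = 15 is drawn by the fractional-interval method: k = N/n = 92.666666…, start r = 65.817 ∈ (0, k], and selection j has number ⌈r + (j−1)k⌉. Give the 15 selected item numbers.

66, 159, 252, 344, 437, 530, 622, 715, 808, 900, 993, 1086, 1178, 1271, 1364

j=1: r + 0k = 65.817 → ⌈·⌉ = 66
j=2: r + 1k = 158.483666… → ⌈·⌉ = 159
j=3: r + 2k = 251.150333… → ⌈·⌉ = 252
j=4: r + 3k = 343.817 → ⌈·⌉ = 344
j=5: r + 4k = 436.483666… → ⌈·⌉ = 437
j=6: r + 5k = 529.150333… → ⌈·⌉ = 530
j=7: r + 6k = 621.817 → ⌈·⌉ = 622
j=8: r + 7k = 714.483666… → ⌈·⌉ = 715
j=9: r + 8k = 807.150333… → ⌈·⌉ = 808
j=10: r + 9k = 899.817 → ⌈·⌉ = 900
j=11: r + 10k = 992.483666… → ⌈·⌉ = 993
j=12: r + 11k = 1085.150333… → ⌈·⌉ = 1086
j=13: r + 12k = 1177.817 → ⌈·⌉ = 1178
j=14: r + 13k = 1270.483666… → ⌈·⌉ = 1271
j=15: r + 14k = 1363.150333… → ⌈·⌉ = 1364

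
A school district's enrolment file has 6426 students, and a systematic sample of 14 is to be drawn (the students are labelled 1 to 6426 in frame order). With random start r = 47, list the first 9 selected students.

47, 506, 965, 1424, 1883, 2342, 2801, 3260, 3719

k = N/n = 6426/14 = 459
student 1: 47
student 2: 47 + 459 = 506
student 3: 506 + 459 = 965
student 4: 965 + 459 = 1424
student 5: 1424 + 459 = 1883
student 6: 1883 + 459 = 2342
student 7: 2342 + 459 = 2801
student 8: 2801 + 459 = 3260
student 9: 3260 + 459 = 3719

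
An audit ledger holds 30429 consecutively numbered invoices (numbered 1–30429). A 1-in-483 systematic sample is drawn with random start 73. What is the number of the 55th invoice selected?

k = 483
55th selection = r + (55−1)·k = 73 + 54×483 = 73 + 26082 = 26155

26155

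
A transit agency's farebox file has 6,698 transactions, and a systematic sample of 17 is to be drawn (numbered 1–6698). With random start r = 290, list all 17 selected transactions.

k = N/n = 6698/17 = 394
transaction 1: 290
transaction 2: 290 + 394 = 684
transaction 3: 684 + 394 = 1078
transaction 4: 1078 + 394 = 1472
transaction 5: 1472 + 394 = 1866
transaction 6: 1866 + 394 = 2260
transaction 7: 2260 + 394 = 2654
transaction 8: 2654 + 394 = 3048
transaction 9: 3048 + 394 = 3442
transaction 10: 3442 + 394 = 3836
transaction 11: 3836 + 394 = 4230
transaction 12: 4230 + 394 = 4624
transaction 13: 4624 + 394 = 5018
transaction 14: 5018 + 394 = 5412
transaction 15: 5412 + 394 = 5806
transaction 16: 5806 + 394 = 6200
transaction 17: 6200 + 394 = 6594

290, 684, 1078, 1472, 1866, 2260, 2654, 3048, 3442, 3836, 4230, 4624, 5018, 5412, 5806, 6200, 6594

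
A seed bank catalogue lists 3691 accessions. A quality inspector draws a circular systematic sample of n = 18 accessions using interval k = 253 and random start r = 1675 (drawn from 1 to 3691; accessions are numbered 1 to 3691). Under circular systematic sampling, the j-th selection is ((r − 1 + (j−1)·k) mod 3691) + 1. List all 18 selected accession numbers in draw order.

1675, 1928, 2181, 2434, 2687, 2940, 3193, 3446, 8, 261, 514, 767, 1020, 1273, 1526, 1779, 2032, 2285

Selection 1: 1675
Selection 2: 1675 + 253 = 1928
Selection 3: 1928 + 253 = 2181
Selection 4: 2181 + 253 = 2434
Selection 5: 2434 + 253 = 2687
Selection 6: 2687 + 253 = 2940
Selection 7: 2940 + 253 = 3193
Selection 8: 3193 + 253 = 3446
Selection 9: 3446 + 253 = 3699 → 3699 − 3691 = 8
Selection 10: 8 + 253 = 261
Selection 11: 261 + 253 = 514
Selection 12: 514 + 253 = 767
Selection 13: 767 + 253 = 1020
Selection 14: 1020 + 253 = 1273
Selection 15: 1273 + 253 = 1526
Selection 16: 1526 + 253 = 1779
Selection 17: 1779 + 253 = 2032
Selection 18: 2032 + 253 = 2285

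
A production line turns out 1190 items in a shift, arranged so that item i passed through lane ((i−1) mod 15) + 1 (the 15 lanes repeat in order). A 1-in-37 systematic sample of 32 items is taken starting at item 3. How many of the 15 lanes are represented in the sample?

Consecutive selections differ by k = 37, so their lane numbers differ by 37 mod 15 = 7.
gcd(37, 15) = 1, so the sample visits 15/1 = 15 distinct residues mod 15.
Start 3 is lane 3; the lanes hit are 1, 2, 3, 4, 5, 6, 7, 8, 9, 10, 11, 12, 13, 14, 15.

15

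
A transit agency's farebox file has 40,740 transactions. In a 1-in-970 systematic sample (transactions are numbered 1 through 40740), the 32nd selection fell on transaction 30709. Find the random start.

k = 970
r = 30709 − (32−1)×970 = 30709 − 30070 = 639

639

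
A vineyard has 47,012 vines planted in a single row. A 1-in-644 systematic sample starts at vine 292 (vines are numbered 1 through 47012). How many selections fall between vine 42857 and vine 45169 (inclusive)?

3

k = 644
First selection ≥ 42857: 292 + ⌈(42857−292)/644⌉·644 = 292 + 67×644 = 43440
Last selection ≤ 45169: 292 + ⌊(45169−292)/644⌋·644 = 292 + 69×644 = 44728
Count = 69 − 67 + 1 = 3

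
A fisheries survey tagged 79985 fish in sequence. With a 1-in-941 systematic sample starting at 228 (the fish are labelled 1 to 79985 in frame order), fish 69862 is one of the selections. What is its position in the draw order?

k = 941
position = (69862 − 228)/941 + 1 = 69634/941 + 1 = 74 + 1 = 75

75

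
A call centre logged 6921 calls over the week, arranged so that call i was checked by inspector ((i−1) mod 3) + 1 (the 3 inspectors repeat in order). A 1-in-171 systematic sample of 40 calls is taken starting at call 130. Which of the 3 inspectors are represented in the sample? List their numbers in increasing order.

Consecutive selections differ by k = 171, so their inspector numbers differ by 171 mod 3 = 0.
gcd(171, 3) = 3, so the sample visits 3/3 = 1 distinct residues mod 3.
Start 130 is inspector 1; the inspectors hit are 1.

1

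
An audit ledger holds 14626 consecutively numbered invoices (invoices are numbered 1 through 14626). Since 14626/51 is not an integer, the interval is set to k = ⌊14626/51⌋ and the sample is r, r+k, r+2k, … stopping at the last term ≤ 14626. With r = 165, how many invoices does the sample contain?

k = ⌊14626/51⌋ = 286
Achieved size = ⌊(14626 − 165)/286⌋ + 1 = ⌊14461/286⌋ + 1 = 50 + 1 = 51
(last selection: 165 + 50×286 = 14465 ≤ 14626; next would be 14751 > 14626)

51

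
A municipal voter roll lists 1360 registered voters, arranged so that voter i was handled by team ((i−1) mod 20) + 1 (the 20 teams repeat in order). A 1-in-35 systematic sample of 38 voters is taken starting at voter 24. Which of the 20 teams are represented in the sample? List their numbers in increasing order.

Consecutive selections differ by k = 35, so their team numbers differ by 35 mod 20 = 15.
gcd(35, 20) = 5, so the sample visits 20/5 = 4 distinct residues mod 20.
Start 24 is team 4; the teams hit are 4, 9, 14, 19.

4, 9, 14, 19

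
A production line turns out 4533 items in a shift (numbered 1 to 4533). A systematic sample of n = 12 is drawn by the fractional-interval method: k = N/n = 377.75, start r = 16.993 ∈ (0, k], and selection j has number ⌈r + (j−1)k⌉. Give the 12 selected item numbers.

j=1: r + 0k = 16.993 → ⌈·⌉ = 17
j=2: r + 1k = 394.743 → ⌈·⌉ = 395
j=3: r + 2k = 772.493 → ⌈·⌉ = 773
j=4: r + 3k = 1150.243 → ⌈·⌉ = 1151
j=5: r + 4k = 1527.993 → ⌈·⌉ = 1528
j=6: r + 5k = 1905.743 → ⌈·⌉ = 1906
j=7: r + 6k = 2283.493 → ⌈·⌉ = 2284
j=8: r + 7k = 2661.243 → ⌈·⌉ = 2662
j=9: r + 8k = 3038.993 → ⌈·⌉ = 3039
j=10: r + 9k = 3416.743 → ⌈·⌉ = 3417
j=11: r + 10k = 3794.493 → ⌈·⌉ = 3795
j=12: r + 11k = 4172.243 → ⌈·⌉ = 4173

17, 395, 773, 1151, 1528, 1906, 2284, 2662, 3039, 3417, 3795, 4173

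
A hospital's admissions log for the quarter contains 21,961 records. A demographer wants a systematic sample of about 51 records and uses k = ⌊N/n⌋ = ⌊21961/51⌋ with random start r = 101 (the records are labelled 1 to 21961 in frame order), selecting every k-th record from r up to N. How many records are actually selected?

51

k = ⌊21961/51⌋ = 430
Achieved size = ⌊(21961 − 101)/430⌋ + 1 = ⌊21860/430⌋ + 1 = 50 + 1 = 51
(last selection: 101 + 50×430 = 21601 ≤ 21961; next would be 22031 > 21961)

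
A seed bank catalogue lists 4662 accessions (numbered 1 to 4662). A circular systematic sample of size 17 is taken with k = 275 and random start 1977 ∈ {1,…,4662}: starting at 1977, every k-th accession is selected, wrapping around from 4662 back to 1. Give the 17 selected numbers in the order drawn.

1977, 2252, 2527, 2802, 3077, 3352, 3627, 3902, 4177, 4452, 65, 340, 615, 890, 1165, 1440, 1715

Selection 1: 1977
Selection 2: 1977 + 275 = 2252
Selection 3: 2252 + 275 = 2527
Selection 4: 2527 + 275 = 2802
Selection 5: 2802 + 275 = 3077
Selection 6: 3077 + 275 = 3352
Selection 7: 3352 + 275 = 3627
Selection 8: 3627 + 275 = 3902
Selection 9: 3902 + 275 = 4177
Selection 10: 4177 + 275 = 4452
Selection 11: 4452 + 275 = 4727 → 4727 − 4662 = 65
Selection 12: 65 + 275 = 340
Selection 13: 340 + 275 = 615
Selection 14: 615 + 275 = 890
Selection 15: 890 + 275 = 1165
Selection 16: 1165 + 275 = 1440
Selection 17: 1440 + 275 = 1715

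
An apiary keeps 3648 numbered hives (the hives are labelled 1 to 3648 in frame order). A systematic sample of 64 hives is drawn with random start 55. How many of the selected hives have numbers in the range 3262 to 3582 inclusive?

5

k = 3648/64 = 57
First selection ≥ 3262: 55 + ⌈(3262−55)/57⌉·57 = 55 + 57×57 = 3304
Last selection ≤ 3582: 55 + ⌊(3582−55)/57⌋·57 = 55 + 61×57 = 3532
Count = 61 − 57 + 1 = 5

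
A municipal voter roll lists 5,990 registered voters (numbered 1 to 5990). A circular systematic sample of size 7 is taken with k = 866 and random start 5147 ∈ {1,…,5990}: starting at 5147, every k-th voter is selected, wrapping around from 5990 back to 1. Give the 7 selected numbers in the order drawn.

Selection 1: 5147
Selection 2: 5147 + 866 = 6013 → 6013 − 5990 = 23
Selection 3: 23 + 866 = 889
Selection 4: 889 + 866 = 1755
Selection 5: 1755 + 866 = 2621
Selection 6: 2621 + 866 = 3487
Selection 7: 3487 + 866 = 4353

5147, 23, 889, 1755, 2621, 3487, 4353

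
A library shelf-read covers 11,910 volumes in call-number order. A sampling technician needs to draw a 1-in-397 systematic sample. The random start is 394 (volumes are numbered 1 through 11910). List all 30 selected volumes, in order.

volume 1: 394
volume 2: 394 + 397 = 791
volume 3: 791 + 397 = 1188
volume 4: 1188 + 397 = 1585
volume 5: 1585 + 397 = 1982
volume 6: 1982 + 397 = 2379
volume 7: 2379 + 397 = 2776
volume 8: 2776 + 397 = 3173
volume 9: 3173 + 397 = 3570
volume 10: 3570 + 397 = 3967
volume 11: 3967 + 397 = 4364
volume 12: 4364 + 397 = 4761
volume 13: 4761 + 397 = 5158
volume 14: 5158 + 397 = 5555
volume 15: 5555 + 397 = 5952
volume 16: 5952 + 397 = 6349
volume 17: 6349 + 397 = 6746
volume 18: 6746 + 397 = 7143
volume 19: 7143 + 397 = 7540
volume 20: 7540 + 397 = 7937
volume 21: 7937 + 397 = 8334
volume 22: 8334 + 397 = 8731
volume 23: 8731 + 397 = 9128
volume 24: 9128 + 397 = 9525
volume 25: 9525 + 397 = 9922
volume 26: 9922 + 397 = 10319
volume 27: 10319 + 397 = 10716
volume 28: 10716 + 397 = 11113
volume 29: 11113 + 397 = 11510
volume 30: 11510 + 397 = 11907

394, 791, 1188, 1585, 1982, 2379, 2776, 3173, 3570, 3967, 4364, 4761, 5158, 5555, 5952, 6349, 6746, 7143, 7540, 7937, 8334, 8731, 9128, 9525, 9922, 10319, 10716, 11113, 11510, 11907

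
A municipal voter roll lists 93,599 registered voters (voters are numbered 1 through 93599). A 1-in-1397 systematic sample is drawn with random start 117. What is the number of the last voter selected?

92319

k = 1397
67th selection = r + (67−1)·k = 117 + 66×1397 = 117 + 92202 = 92319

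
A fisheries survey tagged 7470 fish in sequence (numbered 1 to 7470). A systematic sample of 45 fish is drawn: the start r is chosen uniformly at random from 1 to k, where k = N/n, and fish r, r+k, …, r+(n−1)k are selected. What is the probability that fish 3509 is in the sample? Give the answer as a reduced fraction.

k = 7470/45 = 166.
Fish 3509 is selected iff r ≡ 3509 (mod 166); exactly one such r in {1,…,166}.
Inclusion probability = 1/166.

1/166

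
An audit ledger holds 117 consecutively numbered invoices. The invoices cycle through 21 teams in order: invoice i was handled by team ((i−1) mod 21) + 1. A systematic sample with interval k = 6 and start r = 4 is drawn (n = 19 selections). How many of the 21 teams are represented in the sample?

7

Consecutive selections differ by k = 6, so their team numbers differ by 6 mod 21 = 6.
gcd(6, 21) = 3, so the sample visits 21/3 = 7 distinct residues mod 21.
Start 4 is team 4; the teams hit are 1, 4, 7, 10, 13, 16, 19.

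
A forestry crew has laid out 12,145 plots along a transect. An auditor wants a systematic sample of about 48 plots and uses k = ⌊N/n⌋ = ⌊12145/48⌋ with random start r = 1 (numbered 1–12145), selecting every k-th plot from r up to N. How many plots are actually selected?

49

k = ⌊12145/48⌋ = 253
Achieved size = ⌊(12145 − 1)/253⌋ + 1 = ⌊12144/253⌋ + 1 = 48 + 1 = 49
(last selection: 1 + 48×253 = 12145 ≤ 12145; next would be 12398 > 12145)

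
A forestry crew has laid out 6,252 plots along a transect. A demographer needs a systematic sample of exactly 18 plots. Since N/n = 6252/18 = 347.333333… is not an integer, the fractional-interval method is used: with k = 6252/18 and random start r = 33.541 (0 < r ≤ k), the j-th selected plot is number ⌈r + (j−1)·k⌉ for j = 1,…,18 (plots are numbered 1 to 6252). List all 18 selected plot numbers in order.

j=1: r + 0k = 33.541 → ⌈·⌉ = 34
j=2: r + 1k = 380.874333… → ⌈·⌉ = 381
j=3: r + 2k = 728.207666… → ⌈·⌉ = 729
j=4: r + 3k = 1075.541 → ⌈·⌉ = 1076
j=5: r + 4k = 1422.874333… → ⌈·⌉ = 1423
j=6: r + 5k = 1770.207666… → ⌈·⌉ = 1771
j=7: r + 6k = 2117.541 → ⌈·⌉ = 2118
j=8: r + 7k = 2464.874333… → ⌈·⌉ = 2465
j=9: r + 8k = 2812.207666… → ⌈·⌉ = 2813
j=10: r + 9k = 3159.541 → ⌈·⌉ = 3160
j=11: r + 10k = 3506.874333… → ⌈·⌉ = 3507
j=12: r + 11k = 3854.207666… → ⌈·⌉ = 3855
j=13: r + 12k = 4201.541 → ⌈·⌉ = 4202
j=14: r + 13k = 4548.874333… → ⌈·⌉ = 4549
j=15: r + 14k = 4896.207666… → ⌈·⌉ = 4897
j=16: r + 15k = 5243.541 → ⌈·⌉ = 5244
j=17: r + 16k = 5590.874333… → ⌈·⌉ = 5591
j=18: r + 17k = 5938.207666… → ⌈·⌉ = 5939

34, 381, 729, 1076, 1423, 1771, 2118, 2465, 2813, 3160, 3507, 3855, 4202, 4549, 4897, 5244, 5591, 5939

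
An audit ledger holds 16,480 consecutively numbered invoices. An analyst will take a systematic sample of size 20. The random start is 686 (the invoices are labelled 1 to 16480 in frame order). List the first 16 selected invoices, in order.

k = N/n = 16480/20 = 824
invoice 1: 686
invoice 2: 686 + 824 = 1510
invoice 3: 1510 + 824 = 2334
invoice 4: 2334 + 824 = 3158
invoice 5: 3158 + 824 = 3982
invoice 6: 3982 + 824 = 4806
invoice 7: 4806 + 824 = 5630
invoice 8: 5630 + 824 = 6454
invoice 9: 6454 + 824 = 7278
invoice 10: 7278 + 824 = 8102
invoice 11: 8102 + 824 = 8926
invoice 12: 8926 + 824 = 9750
invoice 13: 9750 + 824 = 10574
invoice 14: 10574 + 824 = 11398
invoice 15: 11398 + 824 = 12222
invoice 16: 12222 + 824 = 13046

686, 1510, 2334, 3158, 3982, 4806, 5630, 6454, 7278, 8102, 8926, 9750, 10574, 11398, 12222, 13046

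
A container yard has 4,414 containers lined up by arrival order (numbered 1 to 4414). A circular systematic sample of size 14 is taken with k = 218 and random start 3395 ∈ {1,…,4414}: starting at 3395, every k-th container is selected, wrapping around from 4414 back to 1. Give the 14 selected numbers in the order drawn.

Selection 1: 3395
Selection 2: 3395 + 218 = 3613
Selection 3: 3613 + 218 = 3831
Selection 4: 3831 + 218 = 4049
Selection 5: 4049 + 218 = 4267
Selection 6: 4267 + 218 = 4485 → 4485 − 4414 = 71
Selection 7: 71 + 218 = 289
Selection 8: 289 + 218 = 507
Selection 9: 507 + 218 = 725
Selection 10: 725 + 218 = 943
Selection 11: 943 + 218 = 1161
Selection 12: 1161 + 218 = 1379
Selection 13: 1379 + 218 = 1597
Selection 14: 1597 + 218 = 1815

3395, 3613, 3831, 4049, 4267, 71, 289, 507, 725, 943, 1161, 1379, 1597, 1815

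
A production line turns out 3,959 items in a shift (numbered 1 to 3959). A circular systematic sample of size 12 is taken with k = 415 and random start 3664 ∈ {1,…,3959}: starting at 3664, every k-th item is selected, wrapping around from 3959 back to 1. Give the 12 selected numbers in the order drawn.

Selection 1: 3664
Selection 2: 3664 + 415 = 4079 → 4079 − 3959 = 120
Selection 3: 120 + 415 = 535
Selection 4: 535 + 415 = 950
Selection 5: 950 + 415 = 1365
Selection 6: 1365 + 415 = 1780
Selection 7: 1780 + 415 = 2195
Selection 8: 2195 + 415 = 2610
Selection 9: 2610 + 415 = 3025
Selection 10: 3025 + 415 = 3440
Selection 11: 3440 + 415 = 3855
Selection 12: 3855 + 415 = 4270 → 4270 − 3959 = 311

3664, 120, 535, 950, 1365, 1780, 2195, 2610, 3025, 3440, 3855, 311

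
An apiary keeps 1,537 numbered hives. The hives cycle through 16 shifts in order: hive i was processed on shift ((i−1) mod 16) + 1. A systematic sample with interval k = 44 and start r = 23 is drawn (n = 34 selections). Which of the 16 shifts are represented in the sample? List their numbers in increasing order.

3, 7, 11, 15

Consecutive selections differ by k = 44, so their shift numbers differ by 44 mod 16 = 12.
gcd(44, 16) = 4, so the sample visits 16/4 = 4 distinct residues mod 16.
Start 23 is shift 7; the shifts hit are 3, 7, 11, 15.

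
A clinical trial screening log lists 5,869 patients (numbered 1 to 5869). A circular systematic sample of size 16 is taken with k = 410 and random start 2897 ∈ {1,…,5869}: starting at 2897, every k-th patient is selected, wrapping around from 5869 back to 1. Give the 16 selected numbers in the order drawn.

2897, 3307, 3717, 4127, 4537, 4947, 5357, 5767, 308, 718, 1128, 1538, 1948, 2358, 2768, 3178

Selection 1: 2897
Selection 2: 2897 + 410 = 3307
Selection 3: 3307 + 410 = 3717
Selection 4: 3717 + 410 = 4127
Selection 5: 4127 + 410 = 4537
Selection 6: 4537 + 410 = 4947
Selection 7: 4947 + 410 = 5357
Selection 8: 5357 + 410 = 5767
Selection 9: 5767 + 410 = 6177 → 6177 − 5869 = 308
Selection 10: 308 + 410 = 718
Selection 11: 718 + 410 = 1128
Selection 12: 1128 + 410 = 1538
Selection 13: 1538 + 410 = 1948
Selection 14: 1948 + 410 = 2358
Selection 15: 2358 + 410 = 2768
Selection 16: 2768 + 410 = 3178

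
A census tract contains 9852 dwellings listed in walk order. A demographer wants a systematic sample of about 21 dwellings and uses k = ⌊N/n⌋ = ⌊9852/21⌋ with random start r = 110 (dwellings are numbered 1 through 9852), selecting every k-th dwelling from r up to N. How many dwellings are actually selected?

k = ⌊9852/21⌋ = 469
Achieved size = ⌊(9852 − 110)/469⌋ + 1 = ⌊9742/469⌋ + 1 = 20 + 1 = 21
(last selection: 110 + 20×469 = 9490 ≤ 9852; next would be 9959 > 9852)

21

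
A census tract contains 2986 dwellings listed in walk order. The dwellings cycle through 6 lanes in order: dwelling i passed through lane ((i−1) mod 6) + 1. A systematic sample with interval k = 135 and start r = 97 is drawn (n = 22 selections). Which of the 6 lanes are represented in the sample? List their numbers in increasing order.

Consecutive selections differ by k = 135, so their lane numbers differ by 135 mod 6 = 3.
gcd(135, 6) = 3, so the sample visits 6/3 = 2 distinct residues mod 6.
Start 97 is lane 1; the lanes hit are 1, 4.

1, 4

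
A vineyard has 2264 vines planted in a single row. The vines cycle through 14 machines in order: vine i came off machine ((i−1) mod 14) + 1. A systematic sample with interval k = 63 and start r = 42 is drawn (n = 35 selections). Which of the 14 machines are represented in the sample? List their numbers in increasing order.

7, 14

Consecutive selections differ by k = 63, so their machine numbers differ by 63 mod 14 = 7.
gcd(63, 14) = 7, so the sample visits 14/7 = 2 distinct residues mod 14.
Start 42 is machine 14; the machines hit are 7, 14.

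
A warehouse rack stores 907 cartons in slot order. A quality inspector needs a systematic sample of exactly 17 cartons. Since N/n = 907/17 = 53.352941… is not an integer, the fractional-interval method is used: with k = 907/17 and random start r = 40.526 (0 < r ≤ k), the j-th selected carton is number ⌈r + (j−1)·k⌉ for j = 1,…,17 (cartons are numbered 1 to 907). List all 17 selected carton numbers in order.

41, 94, 148, 201, 254, 308, 361, 414, 468, 521, 575, 628, 681, 735, 788, 841, 895

j=1: r + 0k = 40.526 → ⌈·⌉ = 41
j=2: r + 1k = 93.878941… → ⌈·⌉ = 94
j=3: r + 2k = 147.231882… → ⌈·⌉ = 148
j=4: r + 3k = 200.584823… → ⌈·⌉ = 201
j=5: r + 4k = 253.937764… → ⌈·⌉ = 254
j=6: r + 5k = 307.290705… → ⌈·⌉ = 308
j=7: r + 6k = 360.643647… → ⌈·⌉ = 361
j=8: r + 7k = 413.996588… → ⌈·⌉ = 414
j=9: r + 8k = 467.349529… → ⌈·⌉ = 468
j=10: r + 9k = 520.702470… → ⌈·⌉ = 521
j=11: r + 10k = 574.055411… → ⌈·⌉ = 575
j=12: r + 11k = 627.408352… → ⌈·⌉ = 628
j=13: r + 12k = 680.761294… → ⌈·⌉ = 681
j=14: r + 13k = 734.114235… → ⌈·⌉ = 735
j=15: r + 14k = 787.467176… → ⌈·⌉ = 788
j=16: r + 15k = 840.820117… → ⌈·⌉ = 841
j=17: r + 16k = 894.173058… → ⌈·⌉ = 895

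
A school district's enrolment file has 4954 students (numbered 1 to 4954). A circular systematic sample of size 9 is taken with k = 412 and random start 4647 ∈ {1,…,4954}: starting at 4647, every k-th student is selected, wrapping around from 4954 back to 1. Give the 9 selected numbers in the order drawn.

Selection 1: 4647
Selection 2: 4647 + 412 = 5059 → 5059 − 4954 = 105
Selection 3: 105 + 412 = 517
Selection 4: 517 + 412 = 929
Selection 5: 929 + 412 = 1341
Selection 6: 1341 + 412 = 1753
Selection 7: 1753 + 412 = 2165
Selection 8: 2165 + 412 = 2577
Selection 9: 2577 + 412 = 2989

4647, 105, 517, 929, 1341, 1753, 2165, 2577, 2989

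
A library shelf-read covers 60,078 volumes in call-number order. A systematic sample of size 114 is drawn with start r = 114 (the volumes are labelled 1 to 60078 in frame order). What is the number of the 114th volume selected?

k = 60078/114 = 527
114th selection = r + (114−1)·k = 114 + 113×527 = 114 + 59551 = 59665

59665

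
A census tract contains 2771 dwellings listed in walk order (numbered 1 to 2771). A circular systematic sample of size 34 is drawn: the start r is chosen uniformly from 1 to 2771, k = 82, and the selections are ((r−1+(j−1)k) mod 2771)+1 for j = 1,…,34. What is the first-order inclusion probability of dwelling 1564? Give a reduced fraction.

For each position j, as r ranges over 1…2771 the j-th selection hits every dwelling exactly once, so dwelling 1564 is selected for exactly 34 of the 2771 starts.
Inclusion probability = 34/2771 = 2/163.

2/163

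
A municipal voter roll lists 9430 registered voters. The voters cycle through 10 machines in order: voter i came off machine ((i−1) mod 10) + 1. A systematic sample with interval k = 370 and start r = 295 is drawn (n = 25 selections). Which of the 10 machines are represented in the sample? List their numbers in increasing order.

Consecutive selections differ by k = 370, so their machine numbers differ by 370 mod 10 = 0.
gcd(370, 10) = 10, so the sample visits 10/10 = 1 distinct residues mod 10.
Start 295 is machine 5; the machines hit are 5.

5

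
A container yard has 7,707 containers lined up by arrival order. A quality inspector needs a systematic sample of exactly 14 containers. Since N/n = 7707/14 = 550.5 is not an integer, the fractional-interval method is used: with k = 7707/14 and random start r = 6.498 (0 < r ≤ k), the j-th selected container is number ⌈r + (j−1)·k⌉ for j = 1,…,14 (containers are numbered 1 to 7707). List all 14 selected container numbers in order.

7, 557, 1108, 1658, 2209, 2759, 3310, 3860, 4411, 4961, 5512, 6062, 6613, 7163

j=1: r + 0k = 6.498 → ⌈·⌉ = 7
j=2: r + 1k = 556.998 → ⌈·⌉ = 557
j=3: r + 2k = 1107.498 → ⌈·⌉ = 1108
j=4: r + 3k = 1657.998 → ⌈·⌉ = 1658
j=5: r + 4k = 2208.498 → ⌈·⌉ = 2209
j=6: r + 5k = 2758.998 → ⌈·⌉ = 2759
j=7: r + 6k = 3309.498 → ⌈·⌉ = 3310
j=8: r + 7k = 3859.998 → ⌈·⌉ = 3860
j=9: r + 8k = 4410.498 → ⌈·⌉ = 4411
j=10: r + 9k = 4960.998 → ⌈·⌉ = 4961
j=11: r + 10k = 5511.498 → ⌈·⌉ = 5512
j=12: r + 11k = 6061.998 → ⌈·⌉ = 6062
j=13: r + 12k = 6612.498 → ⌈·⌉ = 6613
j=14: r + 13k = 7162.998 → ⌈·⌉ = 7163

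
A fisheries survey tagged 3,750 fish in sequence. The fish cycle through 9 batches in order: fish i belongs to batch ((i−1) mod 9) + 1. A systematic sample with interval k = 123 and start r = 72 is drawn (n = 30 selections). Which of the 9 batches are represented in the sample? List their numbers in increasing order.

Consecutive selections differ by k = 123, so their batch numbers differ by 123 mod 9 = 6.
gcd(123, 9) = 3, so the sample visits 9/3 = 3 distinct residues mod 9.
Start 72 is batch 9; the batches hit are 3, 6, 9.

3, 6, 9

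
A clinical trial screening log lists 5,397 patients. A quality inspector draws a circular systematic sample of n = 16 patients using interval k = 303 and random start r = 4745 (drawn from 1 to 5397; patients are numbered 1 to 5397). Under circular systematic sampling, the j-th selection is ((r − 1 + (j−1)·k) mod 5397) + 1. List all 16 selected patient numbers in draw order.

Selection 1: 4745
Selection 2: 4745 + 303 = 5048
Selection 3: 5048 + 303 = 5351
Selection 4: 5351 + 303 = 5654 → 5654 − 5397 = 257
Selection 5: 257 + 303 = 560
Selection 6: 560 + 303 = 863
Selection 7: 863 + 303 = 1166
Selection 8: 1166 + 303 = 1469
Selection 9: 1469 + 303 = 1772
Selection 10: 1772 + 303 = 2075
Selection 11: 2075 + 303 = 2378
Selection 12: 2378 + 303 = 2681
Selection 13: 2681 + 303 = 2984
Selection 14: 2984 + 303 = 3287
Selection 15: 3287 + 303 = 3590
Selection 16: 3590 + 303 = 3893

4745, 5048, 5351, 257, 560, 863, 1166, 1469, 1772, 2075, 2378, 2681, 2984, 3287, 3590, 3893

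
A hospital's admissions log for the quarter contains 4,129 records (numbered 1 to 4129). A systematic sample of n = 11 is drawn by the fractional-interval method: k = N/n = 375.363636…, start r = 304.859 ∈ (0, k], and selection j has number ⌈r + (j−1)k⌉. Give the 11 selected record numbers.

305, 681, 1056, 1431, 1807, 2182, 2558, 2933, 3308, 3684, 4059

j=1: r + 0k = 304.859 → ⌈·⌉ = 305
j=2: r + 1k = 680.222636… → ⌈·⌉ = 681
j=3: r + 2k = 1055.586272… → ⌈·⌉ = 1056
j=4: r + 3k = 1430.949909… → ⌈·⌉ = 1431
j=5: r + 4k = 1806.313545… → ⌈·⌉ = 1807
j=6: r + 5k = 2181.677181… → ⌈·⌉ = 2182
j=7: r + 6k = 2557.040818… → ⌈·⌉ = 2558
j=8: r + 7k = 2932.404454… → ⌈·⌉ = 2933
j=9: r + 8k = 3307.768090… → ⌈·⌉ = 3308
j=10: r + 9k = 3683.131727… → ⌈·⌉ = 3684
j=11: r + 10k = 4058.495363… → ⌈·⌉ = 4059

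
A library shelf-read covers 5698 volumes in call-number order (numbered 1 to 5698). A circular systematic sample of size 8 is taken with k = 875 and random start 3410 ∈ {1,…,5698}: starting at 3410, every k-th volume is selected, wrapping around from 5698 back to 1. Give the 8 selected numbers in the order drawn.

Selection 1: 3410
Selection 2: 3410 + 875 = 4285
Selection 3: 4285 + 875 = 5160
Selection 4: 5160 + 875 = 6035 → 6035 − 5698 = 337
Selection 5: 337 + 875 = 1212
Selection 6: 1212 + 875 = 2087
Selection 7: 2087 + 875 = 2962
Selection 8: 2962 + 875 = 3837

3410, 4285, 5160, 337, 1212, 2087, 2962, 3837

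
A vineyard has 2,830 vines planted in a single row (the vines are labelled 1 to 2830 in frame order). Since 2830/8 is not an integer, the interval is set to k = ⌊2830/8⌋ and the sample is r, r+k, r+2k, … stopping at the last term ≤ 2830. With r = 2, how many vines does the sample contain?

9

k = ⌊2830/8⌋ = 353
Achieved size = ⌊(2830 − 2)/353⌋ + 1 = ⌊2828/353⌋ + 1 = 8 + 1 = 9
(last selection: 2 + 8×353 = 2826 ≤ 2830; next would be 3179 > 2830)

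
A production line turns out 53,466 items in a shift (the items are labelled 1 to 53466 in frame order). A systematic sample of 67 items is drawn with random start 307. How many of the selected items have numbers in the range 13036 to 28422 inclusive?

k = 53466/67 = 798
First selection ≥ 13036: 307 + ⌈(13036−307)/798⌉·798 = 307 + 16×798 = 13075
Last selection ≤ 28422: 307 + ⌊(28422−307)/798⌋·798 = 307 + 35×798 = 28237
Count = 35 − 16 + 1 = 20

20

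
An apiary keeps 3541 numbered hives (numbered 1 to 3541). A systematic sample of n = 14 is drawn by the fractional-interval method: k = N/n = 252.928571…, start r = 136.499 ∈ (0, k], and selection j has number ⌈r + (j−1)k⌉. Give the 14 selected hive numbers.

j=1: r + 0k = 136.499 → ⌈·⌉ = 137
j=2: r + 1k = 389.427571… → ⌈·⌉ = 390
j=3: r + 2k = 642.356142… → ⌈·⌉ = 643
j=4: r + 3k = 895.284714… → ⌈·⌉ = 896
j=5: r + 4k = 1148.213285… → ⌈·⌉ = 1149
j=6: r + 5k = 1401.141857… → ⌈·⌉ = 1402
j=7: r + 6k = 1654.070428… → ⌈·⌉ = 1655
j=8: r + 7k = 1906.999 → ⌈·⌉ = 1907
j=9: r + 8k = 2159.927571… → ⌈·⌉ = 2160
j=10: r + 9k = 2412.856142… → ⌈·⌉ = 2413
j=11: r + 10k = 2665.784714… → ⌈·⌉ = 2666
j=12: r + 11k = 2918.713285… → ⌈·⌉ = 2919
j=13: r + 12k = 3171.641857… → ⌈·⌉ = 3172
j=14: r + 13k = 3424.570428… → ⌈·⌉ = 3425

137, 390, 643, 896, 1149, 1402, 1655, 1907, 2160, 2413, 2666, 2919, 3172, 3425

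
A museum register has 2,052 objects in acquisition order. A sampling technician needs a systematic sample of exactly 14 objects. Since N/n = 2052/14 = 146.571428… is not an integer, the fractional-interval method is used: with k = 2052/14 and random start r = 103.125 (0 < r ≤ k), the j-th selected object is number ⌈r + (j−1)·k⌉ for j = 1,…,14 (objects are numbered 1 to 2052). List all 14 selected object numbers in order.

104, 250, 397, 543, 690, 836, 983, 1130, 1276, 1423, 1569, 1716, 1862, 2009

j=1: r + 0k = 103.125 → ⌈·⌉ = 104
j=2: r + 1k = 249.696428… → ⌈·⌉ = 250
j=3: r + 2k = 396.267857… → ⌈·⌉ = 397
j=4: r + 3k = 542.839285… → ⌈·⌉ = 543
j=5: r + 4k = 689.410714… → ⌈·⌉ = 690
j=6: r + 5k = 835.982142… → ⌈·⌉ = 836
j=7: r + 6k = 982.553571… → ⌈·⌉ = 983
j=8: r + 7k = 1129.125 → ⌈·⌉ = 1130
j=9: r + 8k = 1275.696428… → ⌈·⌉ = 1276
j=10: r + 9k = 1422.267857… → ⌈·⌉ = 1423
j=11: r + 10k = 1568.839285… → ⌈·⌉ = 1569
j=12: r + 11k = 1715.410714… → ⌈·⌉ = 1716
j=13: r + 12k = 1861.982142… → ⌈·⌉ = 1862
j=14: r + 13k = 2008.553571… → ⌈·⌉ = 2009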